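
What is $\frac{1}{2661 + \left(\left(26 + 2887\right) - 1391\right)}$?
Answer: $\frac{1}{4183} \approx 0.00023906$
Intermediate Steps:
$\frac{1}{2661 + \left(\left(26 + 2887\right) - 1391\right)} = \frac{1}{2661 + \left(2913 - 1391\right)} = \frac{1}{2661 + 1522} = \frac{1}{4183}$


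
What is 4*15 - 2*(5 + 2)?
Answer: 46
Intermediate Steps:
4*15 - 2*(5 + 2) = 60 - 2*7 = 60 - 14 = 46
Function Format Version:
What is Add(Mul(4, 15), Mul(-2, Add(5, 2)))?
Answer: 46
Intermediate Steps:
Add(Mul(4, 15), Mul(-2, Add(5, 2))) = Add(60, Mul(-2, 7)) = Add(60, -14) = 46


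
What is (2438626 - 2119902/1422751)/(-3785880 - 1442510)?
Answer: -1734777730112/3719348550445 ≈ -0.46642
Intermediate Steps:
(2438626 - 2119902/1422751)/(-3785880 - 1442510) = (2438626 - 2119902*1/1422751)/(-5228390) = (2438626 - 2119902/1422751)*(-1/5228390) = (3469555460224/1422751)*(-1/5228390) = -1734777730112/3719348550445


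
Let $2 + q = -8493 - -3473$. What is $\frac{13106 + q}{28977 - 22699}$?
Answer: $\frac{94}{73} \approx 1.2877$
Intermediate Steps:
$q = -5022$ ($q = -2 - 5020 = -5022$)
$\frac{13106 + q}{28977 - 22699} = \frac{13106 - 5022}{28977 - 22699} = \frac{8084}{6278} = 8084 \cdot \frac{1}{6278} = \frac{94}{73}$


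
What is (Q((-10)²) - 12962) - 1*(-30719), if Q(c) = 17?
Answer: 17774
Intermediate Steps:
(Q((-10)²) - 12962) - 1*(-30719) = (17 - 12962) - 1*(-30719) = -12945 + 30719 = 17774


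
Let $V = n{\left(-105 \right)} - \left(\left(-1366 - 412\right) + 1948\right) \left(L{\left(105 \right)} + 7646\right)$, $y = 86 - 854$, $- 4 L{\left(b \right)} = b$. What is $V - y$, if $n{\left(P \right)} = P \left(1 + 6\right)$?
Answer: $- \frac{2590649}{2} \approx -1.2953 \cdot 10^{6}$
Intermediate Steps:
$L{\left(b \right)} = - \frac{b}{4}$
$y = -768$ ($y = 86 - 854 = -768$)
$n{\left(P \right)} = 7 P$ ($n{\left(P \right)} = P 7 = 7 P$)
$V = - \frac{2592185}{2}$ ($V = 7 \left(-105\right) - \left(\left(-1366 - 412\right) + 1948\right) \left(\left(- \frac{1}{4}\right) 105 + 7646\right) = -735 - \left(-1778 + 1948\right) \left(- \frac{105}{4} + 7646\right) = -735 - 170 \cdot \frac{30479}{4} = -735 - \frac{2590715}{2} = - \frac{2592185}{2} \approx -1.2961 \cdot 10^{6}$)
$V - y = - \frac{2592185}{2} - -768 = - \frac{2592185}{2} + 768 = - \frac{2590649}{2}$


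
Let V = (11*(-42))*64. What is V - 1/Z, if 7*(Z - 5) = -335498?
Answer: -9918969977/335463 ≈ -29568.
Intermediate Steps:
Z = -335463/7 (Z = 5 + (1/7)*(-335498) = 5 - 335498/7 = -335463/7 ≈ -47923.)
V = -29568 (V = -462*64 = -29568)
V - 1/Z = -29568 - 1/(-335463/7) = -29568 - 1*(-7/335463) = -29568 + 7/335463 = -9918969977/335463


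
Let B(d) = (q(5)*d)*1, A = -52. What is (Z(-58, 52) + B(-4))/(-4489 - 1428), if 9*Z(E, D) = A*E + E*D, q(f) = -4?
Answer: -16/5917 ≈ -0.0027041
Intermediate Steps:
B(d) = -4*d (B(d) = -4*d*1 = -4*d)
Z(E, D) = -52*E/9 + D*E/9 (Z(E, D) = (-52*E + E*D)/9 = (-52*E + D*E)/9 = -52*E/9 + D*E/9)
(Z(-58, 52) + B(-4))/(-4489 - 1428) = ((⅑)*(-58)*(-52 + 52) - 4*(-4))/(-4489 - 1428) = ((⅑)*(-58)*0 + 16)/(-5917) = (0 + 16)*(-1/5917) = 16*(-1/5917) = -16/5917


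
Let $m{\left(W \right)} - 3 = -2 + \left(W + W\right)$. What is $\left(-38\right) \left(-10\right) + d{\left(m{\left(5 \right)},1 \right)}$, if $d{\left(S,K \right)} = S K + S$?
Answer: $402$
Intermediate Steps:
$m{\left(W \right)} = 1 + 2 W$ ($m{\left(W \right)} = 3 + \left(-2 + \left(W + W\right)\right) = 3 + \left(-2 + 2 W\right) = 1 + 2 W$)
$d{\left(S,K \right)} = S + K S$ ($d{\left(S,K \right)} = K S + S = S + K S$)
$\left(-38\right) \left(-10\right) + d{\left(m{\left(5 \right)},1 \right)} = \left(-38\right) \left(-10\right) + \left(1 + 2 \cdot 5\right) \left(1 + 1\right) = 380 + \left(1 + 10\right) 2 = 380 + 11 \cdot 2 = 380 + 22 = 402$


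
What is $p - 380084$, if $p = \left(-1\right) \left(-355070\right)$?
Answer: $-25014$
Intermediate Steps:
$p = 355070$
$p - 380084 = 355070 - 380084 = -25014$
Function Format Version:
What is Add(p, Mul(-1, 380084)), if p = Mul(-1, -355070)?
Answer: -25014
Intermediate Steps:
p = 355070
Add(p, Mul(-1, 380084)) = Add(355070, Mul(-1, 380084)) = Add(355070, -380084) = -25014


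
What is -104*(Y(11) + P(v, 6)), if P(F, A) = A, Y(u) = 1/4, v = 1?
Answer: -650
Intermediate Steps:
Y(u) = ¼
-104*(Y(11) + P(v, 6)) = -104*(¼ + 6) = -104*25/4 = -650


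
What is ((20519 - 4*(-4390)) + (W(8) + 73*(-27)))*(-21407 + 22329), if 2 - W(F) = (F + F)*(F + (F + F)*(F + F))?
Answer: 29398892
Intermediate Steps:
W(F) = 2 - 2*F*(F + 4*F²) (W(F) = 2 - (F + F)*(F + (F + F)*(F + F)) = 2 - 2*F*(F + (2*F)*(2*F)) = 2 - 2*F*(F + 4*F²))
((20519 - 4*(-4390)) + (W(8) + 73*(-27)))*(-21407 + 22329) = ((20519 - 4*(-4390)) + ((2 - 8*8³ - 2*8²) + 73*(-27)))*(-21407 + 22329) = ((20519 + 17560) + ((2 - 8*512 - 2*64) - 1971))*922 = (38079 + ((2 - 4096 - 128) - 1971))*922 = (38079 + (-4222 - 1971))*922 = (38079 - 6193)*922 = 31886*922 = 29398892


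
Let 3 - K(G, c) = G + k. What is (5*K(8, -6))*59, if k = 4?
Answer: -2655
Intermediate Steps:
K(G, c) = -1 - G (K(G, c) = 3 - (G + 4) = 3 - (4 + G) = 3 + (-4 - G) = -1 - G)
(5*K(8, -6))*59 = (5*(-1 - 1*8))*59 = (5*(-1 - 8))*59 = (5*(-9))*59 = -45*59 = -2655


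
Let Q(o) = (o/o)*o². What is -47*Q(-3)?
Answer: -423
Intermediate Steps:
Q(o) = o² (Q(o) = 1*o² = o²)
-47*Q(-3) = -47*(-3)² = -47*9 = -423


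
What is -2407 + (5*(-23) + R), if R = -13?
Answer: -2535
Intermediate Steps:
-2407 + (5*(-23) + R) = -2407 + (5*(-23) - 13) = -2407 + (-115 - 13) = -2407 - 128 = -2535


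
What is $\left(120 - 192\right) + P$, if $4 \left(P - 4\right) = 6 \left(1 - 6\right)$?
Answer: $- \frac{151}{2} \approx -75.5$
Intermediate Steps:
$P = - \frac{7}{2}$ ($P = 4 + \frac{6 \left(1 - 6\right)}{4} = 4 + \frac{6 \left(-5\right)}{4} = 4 + \frac{1}{4} \left(-30\right) = 4 - \frac{15}{2} = - \frac{7}{2} \approx -3.5$)
$\left(120 - 192\right) + P = \left(120 - 192\right) - \frac{7}{2} = -72 - \frac{7}{2} = - \frac{151}{2}$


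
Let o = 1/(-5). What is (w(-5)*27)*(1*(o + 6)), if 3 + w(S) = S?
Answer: -6264/5 ≈ -1252.8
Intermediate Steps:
w(S) = -3 + S
o = -⅕ ≈ -0.20000
(w(-5)*27)*(1*(o + 6)) = ((-3 - 5)*27)*(1*(-⅕ + 6)) = (-8*27)*(1*(29/5)) = -216*29/5 = -6264/5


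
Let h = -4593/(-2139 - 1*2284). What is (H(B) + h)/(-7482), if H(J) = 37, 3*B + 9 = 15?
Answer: -84122/16546443 ≈ -0.0050840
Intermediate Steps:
B = 2 (B = -3 + (⅓)*15 = -3 + 5 = 2)
h = 4593/4423 (h = -4593/(-2139 - 2284) = -4593/(-4423) = -4593*(-1/4423) = 4593/4423 ≈ 1.0384)
(H(B) + h)/(-7482) = (37 + 4593/4423)/(-7482) = (168244/4423)*(-1/7482) = -84122/16546443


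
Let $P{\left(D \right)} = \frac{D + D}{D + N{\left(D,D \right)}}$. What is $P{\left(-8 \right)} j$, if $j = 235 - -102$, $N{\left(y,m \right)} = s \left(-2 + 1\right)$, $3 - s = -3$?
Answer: $\frac{2696}{7} \approx 385.14$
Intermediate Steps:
$s = 6$ ($s = 3 - -3 = 3 + 3 = 6$)
$N{\left(y,m \right)} = -6$ ($N{\left(y,m \right)} = 6 \left(-2 + 1\right) = 6 \left(-1\right) = -6$)
$j = 337$ ($j = 235 + 102 = 337$)
$P{\left(D \right)} = \frac{2 D}{-6 + D}$ ($P{\left(D \right)} = \frac{D + D}{D - 6} = \frac{2 D}{-6 + D}$)
$P{\left(-8 \right)} j = 2 \left(-8\right) \frac{1}{-6 - 8} \cdot 337 = 2 \left(-8\right) \frac{1}{-14} \cdot 337 = 2 \left(-8\right) \left(- \frac{1}{14}\right) 337 = \frac{8}{7} \cdot 337 = \frac{2696}{7}$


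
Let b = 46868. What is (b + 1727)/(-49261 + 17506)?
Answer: -9719/6351 ≈ -1.5303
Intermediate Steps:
(b + 1727)/(-49261 + 17506) = (46868 + 1727)/(-49261 + 17506) = 48595/(-31755) = 48595*(-1/31755) = -9719/6351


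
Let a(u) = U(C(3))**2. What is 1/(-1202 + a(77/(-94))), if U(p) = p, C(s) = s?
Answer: -1/1193 ≈ -0.00083822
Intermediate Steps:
a(u) = 9 (a(u) = 3**2 = 9)
1/(-1202 + a(77/(-94))) = 1/(-1202 + 9) = 1/(-1193) = -1/1193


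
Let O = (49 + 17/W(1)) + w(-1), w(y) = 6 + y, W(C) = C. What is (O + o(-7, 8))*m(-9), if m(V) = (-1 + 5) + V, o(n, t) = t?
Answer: -395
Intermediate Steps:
m(V) = 4 + V
O = 71 (O = (49 + 17/1) + (6 - 1) = (49 + 17*1) + 5 = (49 + 17) + 5 = 66 + 5 = 71)
(O + o(-7, 8))*m(-9) = (71 + 8)*(4 - 9) = 79*(-5) = -395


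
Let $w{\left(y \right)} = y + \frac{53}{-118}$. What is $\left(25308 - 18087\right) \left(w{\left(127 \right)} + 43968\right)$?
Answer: $\frac{37571996697}{118} \approx 3.1841 \cdot 10^{8}$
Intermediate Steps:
$w{\left(y \right)} = - \frac{53}{118} + y$ ($w{\left(y \right)} = y + 53 \left(- \frac{1}{118}\right) = y - \frac{53}{118} = - \frac{53}{118} + y$)
$\left(25308 - 18087\right) \left(w{\left(127 \right)} + 43968\right) = \left(25308 - 18087\right) \left(\left(- \frac{53}{118} + 127\right) + 43968\right) = 7221 \left(\frac{14933}{118} + 43968\right) = 7221 \cdot \frac{5203157}{118} = \frac{37571996697}{118}$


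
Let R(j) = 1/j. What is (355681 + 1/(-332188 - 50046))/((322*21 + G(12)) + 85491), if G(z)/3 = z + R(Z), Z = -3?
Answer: 135953371353/35275611392 ≈ 3.8540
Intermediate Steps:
R(j) = 1/j
G(z) = -1 + 3*z (G(z) = 3*(z + 1/(-3)) = 3*(z - ⅓) = 3*(-⅓ + z) = -1 + 3*z)
(355681 + 1/(-332188 - 50046))/((322*21 + G(12)) + 85491) = (355681 + 1/(-332188 - 50046))/((322*21 + (-1 + 3*12)) + 85491) = (355681 + 1/(-382234))/((6762 + (-1 + 36)) + 85491) = (355681 - 1/382234)/((6762 + 35) + 85491) = 135953371353/(382234*(6797 + 85491)) = (135953371353/382234)/92288 = (135953371353/382234)*(1/92288) = 135953371353/35275611392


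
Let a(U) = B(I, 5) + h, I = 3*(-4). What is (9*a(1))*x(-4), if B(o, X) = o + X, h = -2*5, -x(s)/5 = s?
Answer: -3060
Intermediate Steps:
I = -12
x(s) = -5*s
h = -10
B(o, X) = X + o
a(U) = -17 (a(U) = (5 - 12) - 10 = -7 - 10 = -17)
(9*a(1))*x(-4) = (9*(-17))*(-5*(-4)) = -153*20 = -3060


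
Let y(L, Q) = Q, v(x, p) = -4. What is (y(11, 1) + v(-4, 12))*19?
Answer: -57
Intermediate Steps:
(y(11, 1) + v(-4, 12))*19 = (1 - 4)*19 = -3*19 = -57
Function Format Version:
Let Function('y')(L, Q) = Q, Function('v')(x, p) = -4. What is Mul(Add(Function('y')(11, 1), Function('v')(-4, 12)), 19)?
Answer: -57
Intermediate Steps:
Mul(Add(Function('y')(11, 1), Function('v')(-4, 12)), 19) = Mul(Add(1, -4), 19) = Mul(-3, 19) = -57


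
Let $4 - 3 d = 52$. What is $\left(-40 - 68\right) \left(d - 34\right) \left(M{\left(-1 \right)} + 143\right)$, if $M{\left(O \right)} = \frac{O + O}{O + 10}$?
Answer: $771000$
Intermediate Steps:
$d = -16$ ($d = \frac{4}{3} - \frac{52}{3} = -16$)
$M{\left(O \right)} = \frac{2 O}{10 + O}$
$\left(-40 - 68\right) \left(d - 34\right) \left(M{\left(-1 \right)} + 143\right) = \left(-40 - 68\right) \left(-16 - 34\right) \left(2 \left(-1\right) \frac{1}{10 - 1} + 143\right) = \left(-108\right) \left(-50\right) \left(2 \left(-1\right) \frac{1}{9} + 143\right) = 5400 \left(2 \left(-1\right) \frac{1}{9} + 143\right) = 5400 \left(- \frac{2}{9} + 143\right) = 5400 \cdot \frac{1285}{9} = 771000$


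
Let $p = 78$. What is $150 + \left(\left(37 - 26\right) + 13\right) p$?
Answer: $2022$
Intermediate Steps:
$150 + \left(\left(37 - 26\right) + 13\right) p = 150 + \left(\left(37 - 26\right) + 13\right) 78 = 150 + \left(11 + 13\right) 78 = 150 + 24 \cdot 78 = 150 + 1872 = 2022$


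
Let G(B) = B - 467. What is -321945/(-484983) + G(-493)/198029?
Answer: 21096287575/32013566169 ≈ 0.65898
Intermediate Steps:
G(B) = -467 + B
-321945/(-484983) + G(-493)/198029 = -321945/(-484983) + (-467 - 493)/198029 = -321945*(-1/484983) - 960*1/198029 = 107315/161661 - 960/198029 = 21096287575/32013566169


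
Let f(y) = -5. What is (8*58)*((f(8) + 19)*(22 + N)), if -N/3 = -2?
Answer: 181888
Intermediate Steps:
N = 6 (N = -3*(-2) = 6)
(8*58)*((f(8) + 19)*(22 + N)) = (8*58)*((-5 + 19)*(22 + 6)) = 464*(14*28) = 464*392 = 181888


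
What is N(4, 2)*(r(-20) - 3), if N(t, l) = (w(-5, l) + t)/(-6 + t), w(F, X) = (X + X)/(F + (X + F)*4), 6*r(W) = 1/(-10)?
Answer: 1448/255 ≈ 5.6784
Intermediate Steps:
r(W) = -1/60 (r(W) = (⅙)/(-10) = (⅙)*(-⅒) = -1/60)
w(F, X) = 2*X/(4*X + 5*F) (w(F, X) = (2*X)/(F + (F + X)*4) = (2*X)/(F + (4*F + 4*X)) = (2*X)/(4*X + 5*F) = 2*X/(4*X + 5*F))
N(t, l) = (t + 2*l/(-25 + 4*l))/(-6 + t) (N(t, l) = (2*l/(4*l + 5*(-5)) + t)/(-6 + t) = (2*l/(4*l - 25) + t)/(-6 + t) = (2*l/(-25 + 4*l) + t)/(-6 + t) = (t + 2*l/(-25 + 4*l))/(-6 + t))
N(4, 2)*(r(-20) - 3) = ((2*2 + 4*(-25 + 4*2))/((-25 + 4*2)*(-6 + 4)))*(-1/60 - 3) = ((4 + 4*(-25 + 8))/((-25 + 8)*(-2)))*(-181/60) = (-½*(4 + 4*(-17))/(-17))*(-181/60) = -1/17*(-½)*(4 - 68)*(-181/60) = -1/17*(-½)*(-64)*(-181/60) = -32/17*(-181/60) = 1448/255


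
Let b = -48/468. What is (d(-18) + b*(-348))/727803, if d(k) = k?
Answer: 230/9461439 ≈ 2.4309e-5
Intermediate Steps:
b = -4/39 (b = -48*1/468 = -4/39 ≈ -0.10256)
(d(-18) + b*(-348))/727803 = (-18 - 4/39*(-348))/727803 = (-18 + 464/13)*(1/727803) = (230/13)*(1/727803) = 230/9461439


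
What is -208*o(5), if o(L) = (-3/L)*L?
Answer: 624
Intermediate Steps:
o(L) = -3
-208*o(5) = -208*(-3) = 624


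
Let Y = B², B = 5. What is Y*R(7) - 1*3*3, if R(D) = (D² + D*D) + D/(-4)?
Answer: 9589/4 ≈ 2397.3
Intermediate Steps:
R(D) = 2*D² - D/4 (R(D) = (D² + D²) + D*(-¼) = 2*D² - D/4)
Y = 25 (Y = 5² = 25)
Y*R(7) - 1*3*3 = 25*((¼)*7*(-1 + 8*7)) - 1*3*3 = 25*((¼)*7*(-1 + 56)) - 3*3 = 25*((¼)*7*55) - 9 = 25*(385/4) - 9 = 9625/4 - 9 = 9589/4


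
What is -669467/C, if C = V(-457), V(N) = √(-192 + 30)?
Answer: 669467*I*√2/18 ≈ 52598.0*I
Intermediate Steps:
V(N) = 9*I*√2 (V(N) = √(-162) = 9*I*√2)
C = 9*I*√2 ≈ 12.728*I
-669467/C = -669467*(-I*√2/18) = -(-669467)*I*√2/18 = 669467*I*√2/18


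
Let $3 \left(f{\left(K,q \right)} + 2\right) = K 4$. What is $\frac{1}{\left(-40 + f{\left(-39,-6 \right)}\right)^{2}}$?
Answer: $\frac{1}{8836} \approx 0.00011317$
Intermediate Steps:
$f{\left(K,q \right)} = -2 + \frac{4 K}{3}$ ($f{\left(K,q \right)} = -2 + \frac{K 4}{3} = -2 + \frac{4 K}{3}$)
$\frac{1}{\left(-40 + f{\left(-39,-6 \right)}\right)^{2}} = \frac{1}{\left(-40 + \left(-2 + \frac{4}{3} \left(-39\right)\right)\right)^{2}} = \frac{1}{\left(-40 - 54\right)^{2}} = \frac{1}{\left(-94\right)^{2}} = \frac{1}{8836}$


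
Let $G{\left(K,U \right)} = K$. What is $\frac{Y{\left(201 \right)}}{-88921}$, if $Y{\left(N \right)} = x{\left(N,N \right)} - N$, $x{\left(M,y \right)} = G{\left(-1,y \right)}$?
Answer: $\frac{202}{88921} \approx 0.0022717$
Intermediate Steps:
$x{\left(M,y \right)} = -1$
$Y{\left(N \right)} = -1 - N$
$\frac{Y{\left(201 \right)}}{-88921} = \frac{-1 - 201}{-88921} = \left(-1 - 201\right) \left(- \frac{1}{88921}\right) = \left(-202\right) \left(- \frac{1}{88921}\right) = \frac{202}{88921}$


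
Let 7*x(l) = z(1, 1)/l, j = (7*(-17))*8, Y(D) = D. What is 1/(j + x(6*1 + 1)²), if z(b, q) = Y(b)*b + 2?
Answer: -2401/2285743 ≈ -0.0010504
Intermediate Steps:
z(b, q) = 2 + b² (z(b, q) = b*b + 2 = b² + 2 = 2 + b²)
j = -952 (j = -119*8 = -952)
x(l) = 3/(7*l) (x(l) = ((2 + 1²)/l)/7 = ((2 + 1)/l)/7 = (3/l)/7 = 3/(7*l))
1/(j + x(6*1 + 1)²) = 1/(-952 + (3/(7*(6*1 + 1)))²) = 1/(-952 + (3/(7*(6 + 1)))²) = 1/(-952 + ((3/7)/7)²) = 1/(-952 + ((3/7)*(⅐))²) = 1/(-952 + (3/49)²) = 1/(-952 + 9/2401) = 1/(-2285743/2401) = -2401/2285743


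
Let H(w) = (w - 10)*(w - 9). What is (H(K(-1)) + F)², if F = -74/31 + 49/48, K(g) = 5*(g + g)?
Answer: 317427447649/2214144 ≈ 1.4336e+5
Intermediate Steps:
K(g) = 10*g (K(g) = 5*(2*g) = 10*g)
H(w) = (-10 + w)*(-9 + w)
F = -2033/1488 (F = -74*1/31 + 49*(1/48) = -74/31 + 49/48 = -2033/1488 ≈ -1.3663)
(H(K(-1)) + F)² = ((90 + (10*(-1))² - 190*(-1)) - 2033/1488)² = ((90 + (-10)² - 19*(-10)) - 2033/1488)² = ((90 + 100 + 190) - 2033/1488)² = (380 - 2033/1488)² = (563407/1488)² = 317427447649/2214144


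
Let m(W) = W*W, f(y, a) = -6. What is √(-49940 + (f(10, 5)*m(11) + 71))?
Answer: I*√50595 ≈ 224.93*I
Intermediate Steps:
m(W) = W²
√(-49940 + (f(10, 5)*m(11) + 71)) = √(-49940 + (-6*11² + 71)) = √(-49940 + (-6*121 + 71)) = √(-49940 + (-726 + 71)) = √(-49940 - 655) = √(-50595) = I*√50595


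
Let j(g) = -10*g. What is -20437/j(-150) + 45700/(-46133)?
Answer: -1011370121/69199500 ≈ -14.615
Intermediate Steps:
-20437/j(-150) + 45700/(-46133) = -20437/((-10*(-150))) + 45700/(-46133) = -20437/1500 + 45700*(-1/46133) = -20437*1/1500 - 45700/46133 = -20437/1500 - 45700/46133 = -1011370121/69199500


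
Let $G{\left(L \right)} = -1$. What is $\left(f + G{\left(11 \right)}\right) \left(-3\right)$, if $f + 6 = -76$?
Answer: $249$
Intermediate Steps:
$f = -82$ ($f = -6 - 76 = -82$)
$\left(f + G{\left(11 \right)}\right) \left(-3\right) = \left(-82 - 1\right) \left(-3\right) = \left(-83\right) \left(-3\right) = 249$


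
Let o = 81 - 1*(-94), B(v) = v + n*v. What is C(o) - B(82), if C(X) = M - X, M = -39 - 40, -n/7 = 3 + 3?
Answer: 3108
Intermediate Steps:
n = -42 (n = -7*(3 + 3) = -7*6 = -42)
B(v) = -41*v (B(v) = v - 42*v = -41*v)
M = -79
o = 175 (o = 81 + 94 = 175)
C(X) = -79 - X
C(o) - B(82) = (-79 - 1*175) - (-41)*82 = (-79 - 175) - 1*(-3362) = -254 + 3362 = 3108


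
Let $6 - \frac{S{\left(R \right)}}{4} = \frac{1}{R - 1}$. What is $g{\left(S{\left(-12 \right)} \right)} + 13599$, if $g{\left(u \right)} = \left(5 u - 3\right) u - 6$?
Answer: $\frac{2784173}{169} \approx 16474.0$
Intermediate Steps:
$S{\left(R \right)} = 24 - \frac{4}{-1 + R}$ ($S{\left(R \right)} = 24 - \frac{4}{R - 1} = 24 - \frac{4}{-1 + R}$)
$g{\left(u \right)} = -6 + u \left(-3 + 5 u\right)$ ($g{\left(u \right)} = \left(-3 + 5 u\right) u - 6 = u \left(-3 + 5 u\right) - 6 = -6 + u \left(-3 + 5 u\right)$)
$g{\left(S{\left(-12 \right)} \right)} + 13599 = \left(-6 - 3 \frac{4 \left(-7 + 6 \left(-12\right)\right)}{-1 - 12} + 5 \left(\frac{4 \left(-7 + 6 \left(-12\right)\right)}{-1 - 12}\right)^{2}\right) + 13599 = \left(-6 - 3 \frac{4 \left(-7 - 72\right)}{-13} + 5 \left(\frac{4 \left(-7 - 72\right)}{-13}\right)^{2}\right) + 13599 = \left(-6 - 3 \cdot 4 \left(- \frac{1}{13}\right) \left(-79\right) + 5 \left(4 \left(- \frac{1}{13}\right) \left(-79\right)\right)^{2}\right) + 13599 = \left(-6 - \frac{948}{13} + 5 \left(\frac{316}{13}\right)^{2}\right) + 13599 = \left(-6 - \frac{948}{13} + 5 \cdot \frac{99856}{169}\right) + 13599 = \left(-6 - \frac{948}{13} + \frac{499280}{169}\right) + 13599 = \frac{485942}{169} + 13599 = \frac{2784173}{169}$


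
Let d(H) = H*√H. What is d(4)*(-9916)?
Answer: -79328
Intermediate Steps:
d(H) = H^(3/2)
d(4)*(-9916) = 4^(3/2)*(-9916) = 8*(-9916) = -79328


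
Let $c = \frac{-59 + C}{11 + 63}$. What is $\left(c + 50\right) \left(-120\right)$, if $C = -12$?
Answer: $- \frac{217740}{37} \approx -5884.9$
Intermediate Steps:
$c = - \frac{71}{74}$ ($c = \frac{-59 - 12}{11 + 63} = - \frac{71}{74} \approx -0.95946$)
$\left(c + 50\right) \left(-120\right) = \left(- \frac{71}{74} + 50\right) \left(-120\right) = \frac{3629}{74} \left(-120\right) = - \frac{217740}{37}$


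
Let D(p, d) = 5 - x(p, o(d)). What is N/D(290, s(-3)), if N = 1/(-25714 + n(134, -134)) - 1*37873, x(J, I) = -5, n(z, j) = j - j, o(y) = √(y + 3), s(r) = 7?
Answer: -973866323/257140 ≈ -3787.3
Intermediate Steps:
o(y) = √(3 + y)
n(z, j) = 0
D(p, d) = 10 (D(p, d) = 5 - 1*(-5) = 5 + 5 = 10)
N = -973866323/25714 (N = 1/(-25714 + 0) - 1*37873 = 1/(-25714) - 37873 = -1/25714 - 37873 = -973866323/25714 ≈ -37873.)
N/D(290, s(-3)) = -973866323/25714/10 = -973866323/25714*⅒ = -973866323/257140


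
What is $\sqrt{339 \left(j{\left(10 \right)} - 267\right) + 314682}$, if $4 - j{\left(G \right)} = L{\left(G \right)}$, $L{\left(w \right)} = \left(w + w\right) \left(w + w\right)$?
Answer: $5 \sqrt{3597} \approx 299.88$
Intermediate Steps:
$L{\left(w \right)} = 4 w^{2}$ ($L{\left(w \right)} = 2 w 2 w = 4 w^{2}$)
$j{\left(G \right)} = 4 - 4 G^{2}$
$\sqrt{339 \left(j{\left(10 \right)} - 267\right) + 314682} = \sqrt{339 \left(\left(4 - 4 \cdot 10^{2}\right) - 267\right) + 314682} = \sqrt{339 \left(\left(4 - 400\right) - 267\right) + 314682} = \sqrt{339 \left(-396 - 267\right) + 314682} = \sqrt{339 \left(-663\right) + 314682} = \sqrt{-224757 + 314682} = \sqrt{89925} = 5 \sqrt{3597}$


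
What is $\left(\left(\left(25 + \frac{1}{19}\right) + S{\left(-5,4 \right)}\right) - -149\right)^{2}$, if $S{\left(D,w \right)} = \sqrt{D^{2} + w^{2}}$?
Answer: $\frac{10951050}{361} + \frac{6614 \sqrt{41}}{19} \approx 32564.0$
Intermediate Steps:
$\left(\left(\left(25 + \frac{1}{19}\right) + S{\left(-5,4 \right)}\right) - -149\right)^{2} = \left(\left(\left(25 + \frac{1}{19}\right) + \sqrt{\left(-5\right)^{2} + 4^{2}}\right) - -149\right)^{2} = \left(\left(\left(25 + \frac{1}{19}\right) + \sqrt{25 + 16}\right) + 149\right)^{2} = \left(\left(\frac{476}{19} + \sqrt{41}\right) + 149\right)^{2} = \left(\frac{3307}{19} + \sqrt{41}\right)^{2}$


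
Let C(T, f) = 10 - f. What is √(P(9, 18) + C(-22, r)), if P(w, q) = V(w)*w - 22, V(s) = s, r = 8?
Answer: √61 ≈ 7.8102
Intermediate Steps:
P(w, q) = -22 + w² (P(w, q) = w*w - 22 = w² - 22 = -22 + w²)
√(P(9, 18) + C(-22, r)) = √((-22 + 9²) + (10 - 1*8)) = √((-22 + 81) + (10 - 8)) = √(59 + 2) = √61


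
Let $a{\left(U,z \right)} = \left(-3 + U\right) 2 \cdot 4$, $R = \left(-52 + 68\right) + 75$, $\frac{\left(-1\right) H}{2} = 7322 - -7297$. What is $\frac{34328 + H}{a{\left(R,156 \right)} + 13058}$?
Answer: $\frac{2545}{6881} \approx 0.36986$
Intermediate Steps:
$H = -29238$ ($H = - 2 \left(7322 - -7297\right) = - 2 \left(7322 + 7297\right) = \left(-2\right) 14619 = -29238$)
$R = 91$ ($R = 16 + 75 = 91$)
$a{\left(U,z \right)} = -24 + 8 U$ ($a{\left(U,z \right)} = \left(-3 + U\right) 8 = -24 + 8 U$)
$\frac{34328 + H}{a{\left(R,156 \right)} + 13058} = \frac{34328 - 29238}{\left(-24 + 8 \cdot 91\right) + 13058} = \frac{5090}{\left(-24 + 728\right) + 13058} = \frac{5090}{704 + 13058} = \frac{5090}{13762} = 5090 \cdot \frac{1}{13762} = \frac{2545}{6881}$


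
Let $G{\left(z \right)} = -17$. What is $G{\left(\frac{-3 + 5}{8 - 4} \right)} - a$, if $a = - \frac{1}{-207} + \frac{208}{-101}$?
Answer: $- \frac{312464}{20907} \approx -14.945$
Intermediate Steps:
$a = - \frac{42955}{20907}$ ($a = \left(-1\right) \left(- \frac{1}{207}\right) + 208 \left(- \frac{1}{101}\right) = \frac{1}{207} - \frac{208}{101} = - \frac{42955}{20907} \approx -2.0546$)
$G{\left(\frac{-3 + 5}{8 - 4} \right)} - a = -17 - - \frac{42955}{20907} = -17 + \frac{42955}{20907} = - \frac{312464}{20907}$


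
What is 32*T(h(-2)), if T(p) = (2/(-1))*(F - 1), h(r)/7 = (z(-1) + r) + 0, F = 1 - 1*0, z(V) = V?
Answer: 0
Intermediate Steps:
F = 1 (F = 1 + 0 = 1)
h(r) = -7 + 7*r (h(r) = 7*((-1 + r) + 0) = 7*(-1 + r) = -7 + 7*r)
T(p) = 0 (T(p) = (2/(-1))*(1 - 1) = (2*(-1))*0 = -2*0 = 0)
32*T(h(-2)) = 32*0 = 0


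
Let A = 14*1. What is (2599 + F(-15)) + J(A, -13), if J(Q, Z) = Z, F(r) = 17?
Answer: 2603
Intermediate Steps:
A = 14
(2599 + F(-15)) + J(A, -13) = (2599 + 17) - 13 = 2616 - 13 = 2603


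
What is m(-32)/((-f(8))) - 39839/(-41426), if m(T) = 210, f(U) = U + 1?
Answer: -2780303/124278 ≈ -22.372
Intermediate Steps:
f(U) = 1 + U
m(-32)/((-f(8))) - 39839/(-41426) = 210/((-(1 + 8))) - 39839/(-41426) = 210/((-1*9)) - 39839*(-1/41426) = 210/(-9) + 39839/41426 = 210*(-⅑) + 39839/41426 = -70/3 + 39839/41426 = -2780303/124278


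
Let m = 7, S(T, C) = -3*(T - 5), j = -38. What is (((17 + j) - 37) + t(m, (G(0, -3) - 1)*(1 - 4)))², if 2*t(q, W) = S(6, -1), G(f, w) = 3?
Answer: 14161/4 ≈ 3540.3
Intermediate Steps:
S(T, C) = 15 - 3*T (S(T, C) = -3*(-5 + T) = 15 - 3*T)
t(q, W) = -3/2 (t(q, W) = (15 - 3*6)/2 = (15 - 18)/2 = (½)*(-3) = -3/2)
(((17 + j) - 37) + t(m, (G(0, -3) - 1)*(1 - 4)))² = (((17 - 38) - 37) - 3/2)² = ((-21 - 37) - 3/2)² = (-58 - 3/2)² = (-119/2)² = 14161/4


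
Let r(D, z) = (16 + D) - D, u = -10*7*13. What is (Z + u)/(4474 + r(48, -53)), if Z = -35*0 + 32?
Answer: -439/2245 ≈ -0.19555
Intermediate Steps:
u = -910 (u = -70*13 = -910)
Z = 32 (Z = 0 + 32 = 32)
r(D, z) = 16
(Z + u)/(4474 + r(48, -53)) = (32 - 910)/(4474 + 16) = -878/4490 = -878*1/4490 = -439/2245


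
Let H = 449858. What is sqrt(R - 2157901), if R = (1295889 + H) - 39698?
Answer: 2*I*sqrt(112963) ≈ 672.2*I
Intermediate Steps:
R = 1706049 (R = (1295889 + 449858) - 39698 = 1745747 - 39698 = 1706049)
sqrt(R - 2157901) = sqrt(1706049 - 2157901) = sqrt(-451852) = 2*I*sqrt(112963)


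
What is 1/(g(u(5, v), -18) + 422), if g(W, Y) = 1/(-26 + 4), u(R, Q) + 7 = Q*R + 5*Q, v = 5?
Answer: 22/9283 ≈ 0.0023699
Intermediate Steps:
u(R, Q) = -7 + 5*Q + Q*R (u(R, Q) = -7 + (Q*R + 5*Q) = -7 + (5*Q + Q*R) = -7 + 5*Q + Q*R)
g(W, Y) = -1/22 (g(W, Y) = 1/(-22) = -1/22)
1/(g(u(5, v), -18) + 422) = 1/(-1/22 + 422) = 1/(9283/22) = 22/9283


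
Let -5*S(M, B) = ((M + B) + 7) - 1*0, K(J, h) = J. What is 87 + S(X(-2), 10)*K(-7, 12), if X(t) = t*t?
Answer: 582/5 ≈ 116.40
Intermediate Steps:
X(t) = t²
S(M, B) = -7/5 - B/5 - M/5 (S(M, B) = -(((M + B) + 7) - 1*0)/5 = -(((B + M) + 7) + 0)/5 = -((7 + B + M) + 0)/5 = -(7 + B + M)/5 = -7/5 - B/5 - M/5)
87 + S(X(-2), 10)*K(-7, 12) = 87 + (-7/5 - ⅕*10 - ⅕*(-2)²)*(-7) = 87 + (-7/5 - 2 - ⅕*4)*(-7) = 87 + (-7/5 - 2 - ⅘)*(-7) = 87 - 21/5*(-7) = 87 + 147/5 = 582/5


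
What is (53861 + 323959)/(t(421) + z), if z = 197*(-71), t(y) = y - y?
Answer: -377820/13987 ≈ -27.012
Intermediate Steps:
t(y) = 0
z = -13987
(53861 + 323959)/(t(421) + z) = (53861 + 323959)/(0 - 13987) = 377820/(-13987) = 377820*(-1/13987) = -377820/13987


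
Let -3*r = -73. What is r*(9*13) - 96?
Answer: 2751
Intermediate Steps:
r = 73/3 (r = -⅓*(-73) = 73/3 ≈ 24.333)
r*(9*13) - 96 = 73*(9*13)/3 - 96 = (73/3)*117 - 96 = 2847 - 96 = 2751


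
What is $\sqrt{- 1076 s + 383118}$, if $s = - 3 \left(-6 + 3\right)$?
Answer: $\sqrt{373434} \approx 611.09$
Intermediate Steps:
$s = 9$ ($s = \left(-3\right) \left(-3\right) = 9$)
$\sqrt{- 1076 s + 383118} = \sqrt{\left(-1076\right) 9 + 383118} = \sqrt{-9684 + 383118} = \sqrt{373434}$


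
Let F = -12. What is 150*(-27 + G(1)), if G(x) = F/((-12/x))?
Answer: -3900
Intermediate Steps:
G(x) = x (G(x) = -12*(-x/12) = -(-1)*x = x)
150*(-27 + G(1)) = 150*(-27 + 1) = 150*(-26) = -3900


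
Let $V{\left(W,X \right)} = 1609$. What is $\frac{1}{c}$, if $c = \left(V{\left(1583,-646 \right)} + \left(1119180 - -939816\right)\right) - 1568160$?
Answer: $\frac{1}{492445} \approx 2.0307 \cdot 10^{-6}$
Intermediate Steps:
$c = 492445$ ($c = \left(1609 + \left(1119180 - -939816\right)\right) - 1568160 = \left(1609 + \left(1119180 + 939816\right)\right) - 1568160 = \left(1609 + 2058996\right) - 1568160 = 2060605 - 1568160 = 492445$)
$\frac{1}{c} = \frac{1}{492445}$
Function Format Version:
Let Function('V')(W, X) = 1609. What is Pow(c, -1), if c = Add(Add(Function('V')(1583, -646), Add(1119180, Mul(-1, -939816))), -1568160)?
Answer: Rational(1, 492445) ≈ 2.0307e-6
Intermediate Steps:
c = 492445 (c = Add(Add(1609, Add(1119180, Mul(-1, -939816))), -1568160) = Add(Add(1609, Add(1119180, 939816)), -1568160) = Add(Add(1609, 2058996), -1568160) = Add(2060605, -1568160) = 492445)
Pow(c, -1) = Pow(492445, -1) = Rational(1, 492445)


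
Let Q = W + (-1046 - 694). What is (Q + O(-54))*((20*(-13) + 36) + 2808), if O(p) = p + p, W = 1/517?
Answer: -2468792360/517 ≈ -4.7752e+6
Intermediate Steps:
W = 1/517 ≈ 0.0019342
O(p) = 2*p
Q = -899579/517 (Q = 1/517 + (-1046 - 694) = 1/517 - 1740 = -899579/517 ≈ -1740.0)
(Q + O(-54))*((20*(-13) + 36) + 2808) = (-899579/517 + 2*(-54))*((20*(-13) + 36) + 2808) = (-899579/517 - 108)*((-260 + 36) + 2808) = -955415*(-224 + 2808)/517 = -955415/517*2584 = -2468792360/517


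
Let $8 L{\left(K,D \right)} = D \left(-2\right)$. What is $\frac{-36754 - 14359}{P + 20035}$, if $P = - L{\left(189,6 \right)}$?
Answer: $- \frac{102226}{40073} \approx -2.551$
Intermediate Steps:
$L{\left(K,D \right)} = - \frac{D}{4}$ ($L{\left(K,D \right)} = \frac{D \left(-2\right)}{8} = \frac{\left(-2\right) D}{8} = - \frac{D}{4}$)
$P = \frac{3}{2}$ ($P = - \frac{\left(-1\right) 6}{4} = \left(-1\right) \left(- \frac{3}{2}\right) = \frac{3}{2} \approx 1.5$)
$\frac{-36754 - 14359}{P + 20035} = \frac{-36754 - 14359}{\frac{3}{2} + 20035} = - \frac{51113}{\frac{40073}{2}} = \left(-51113\right) \frac{2}{40073} = - \frac{102226}{40073}$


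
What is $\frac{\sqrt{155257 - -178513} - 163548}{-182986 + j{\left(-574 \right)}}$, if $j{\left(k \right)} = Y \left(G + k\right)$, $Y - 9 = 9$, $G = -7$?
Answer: $\frac{40887}{48361} - \frac{\sqrt{333770}}{193444} \approx 0.84247$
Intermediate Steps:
$Y = 18$ ($Y = 9 + 9 = 18$)
$j{\left(k \right)} = -126 + 18 k$ ($j{\left(k \right)} = 18 \left(-7 + k\right) = -126 + 18 k$)
$\frac{\sqrt{155257 - -178513} - 163548}{-182986 + j{\left(-574 \right)}} = \frac{\sqrt{155257 - -178513} - 163548}{-182986 + \left(-126 + 18 \left(-574\right)\right)} = \frac{\sqrt{155257 + 178513} - 163548}{-182986 - 10458} = \frac{\sqrt{333770} - 163548}{-182986 - 10458} = \frac{-163548 + \sqrt{333770}}{-193444} = \left(-163548 + \sqrt{333770}\right) \left(- \frac{1}{193444}\right) = \frac{40887}{48361} - \frac{\sqrt{333770}}{193444}$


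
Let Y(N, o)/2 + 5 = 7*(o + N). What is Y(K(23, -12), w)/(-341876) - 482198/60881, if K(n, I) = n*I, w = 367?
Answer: -41232219258/5203438189 ≈ -7.9240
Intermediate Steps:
K(n, I) = I*n
Y(N, o) = -10 + 14*N + 14*o (Y(N, o) = -10 + 2*(7*(o + N)) = -10 + 2*(7*(N + o)) = -10 + 2*(7*N + 7*o) = -10 + (14*N + 14*o) = -10 + 14*N + 14*o)
Y(K(23, -12), w)/(-341876) - 482198/60881 = (-10 + 14*(-12*23) + 14*367)/(-341876) - 482198/60881 = (-10 + 14*(-276) + 5138)*(-1/341876) - 482198*1/60881 = (-10 - 3864 + 5138)*(-1/341876) - 482198/60881 = 1264*(-1/341876) - 482198/60881 = -316/85469 - 482198/60881 = -41232219258/5203438189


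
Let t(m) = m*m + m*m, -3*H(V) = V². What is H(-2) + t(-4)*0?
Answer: -4/3 ≈ -1.3333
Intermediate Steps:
H(V) = -V²/3
t(m) = 2*m² (t(m) = m² + m² = 2*m²)
H(-2) + t(-4)*0 = -⅓*(-2)² + (2*(-4)²)*0 = -⅓*4 + (2*16)*0 = -4/3 + 32*0 = -4/3 + 0 = -4/3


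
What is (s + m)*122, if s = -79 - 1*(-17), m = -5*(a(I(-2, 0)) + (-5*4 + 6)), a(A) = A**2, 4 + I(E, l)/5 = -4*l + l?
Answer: -243024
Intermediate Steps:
I(E, l) = -20 - 15*l (I(E, l) = -20 + 5*(-4*l + l) = -20 + 5*(-3*l) = -20 - 15*l)
m = -1930 (m = -5*((-20 - 15*0)**2 + (-5*4 + 6)) = -5*((-20 + 0)**2 + (-20 + 6)) = -5*((-20)**2 - 14) = -5*(400 - 14) = -5*386 = -1930)
s = -62 (s = -79 + 17 = -62)
(s + m)*122 = (-62 - 1930)*122 = -1992*122 = -243024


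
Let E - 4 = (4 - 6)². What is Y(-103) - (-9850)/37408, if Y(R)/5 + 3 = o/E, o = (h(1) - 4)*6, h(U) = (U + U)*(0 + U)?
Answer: -415915/18704 ≈ -22.237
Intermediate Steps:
E = 8 (E = 4 + (4 - 6)² = 4 + (-2)² = 4 + 4 = 8)
h(U) = 2*U² (h(U) = (2*U)*U = 2*U²)
o = -12 (o = (2*1² - 4)*6 = (2*1 - 4)*6 = (2 - 4)*6 = -2*6 = -12)
Y(R) = -45/2 (Y(R) = -15 + 5*(-12/8) = -15 + 5*(-12*⅛) = -15 + 5*(-3/2) = -15 - 15/2 = -45/2)
Y(-103) - (-9850)/37408 = -45/2 - (-9850)/37408 = -45/2 - 1*(-4925/18704) = -45/2 + 4925/18704 = -415915/18704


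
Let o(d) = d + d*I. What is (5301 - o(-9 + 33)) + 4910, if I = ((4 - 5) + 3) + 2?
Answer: 10091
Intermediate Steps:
I = 4 (I = (-1 + 3) + 2 = 2 + 2 = 4)
o(d) = 5*d (o(d) = d + d*4 = d + 4*d = 5*d)
(5301 - o(-9 + 33)) + 4910 = (5301 - 5*(-9 + 33)) + 4910 = (5301 - 5*24) + 4910 = (5301 - 1*120) + 4910 = (5301 - 120) + 4910 = 5181 + 4910 = 10091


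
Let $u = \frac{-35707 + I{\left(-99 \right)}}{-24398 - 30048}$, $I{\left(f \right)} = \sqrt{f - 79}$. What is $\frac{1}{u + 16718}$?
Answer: $\frac{49560230205010}{828580431361684403} + \frac{54446 i \sqrt{178}}{828580431361684403} \approx 5.9813 \cdot 10^{-5} + 8.7668 \cdot 10^{-13} i$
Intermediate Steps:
$I{\left(f \right)} = \sqrt{-79 + f}$
$u = \frac{5101}{7778} - \frac{i \sqrt{178}}{54446}$ ($u = \frac{-35707 + \sqrt{-79 - 99}}{-24398 - 30048} = \frac{-35707 + \sqrt{-178}}{-54446} = \left(-35707 + i \sqrt{178}\right) \left(- \frac{1}{54446}\right) = \frac{5101}{7778} - \frac{i \sqrt{178}}{54446} \approx 0.65582 - 0.00024504 i$)
$\frac{1}{u + 16718} = \frac{1}{\left(\frac{5101}{7778} - \frac{i \sqrt{178}}{54446}\right) + 16718} = \frac{1}{\frac{130037705}{7778} - \frac{i \sqrt{178}}{54446}}$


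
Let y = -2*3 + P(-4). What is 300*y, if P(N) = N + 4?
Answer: -1800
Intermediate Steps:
P(N) = 4 + N
y = -6 (y = -2*3 + (4 - 4) = -6 + 0 = -6)
300*y = 300*(-6) = -1800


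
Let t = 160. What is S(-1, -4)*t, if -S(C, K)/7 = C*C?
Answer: -1120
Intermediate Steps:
S(C, K) = -7*C**2 (S(C, K) = -7*C*C = -7*C**2)
S(-1, -4)*t = -7*(-1)**2*160 = -7*1*160 = -7*160 = -1120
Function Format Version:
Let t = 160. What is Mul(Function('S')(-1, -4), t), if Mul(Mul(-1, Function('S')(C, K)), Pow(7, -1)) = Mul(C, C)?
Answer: -1120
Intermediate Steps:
Function('S')(C, K) = Mul(-7, Pow(C, 2)) (Function('S')(C, K) = Mul(-7, Mul(C, C)) = Mul(-7, Pow(C, 2)))
Mul(Function('S')(-1, -4), t) = Mul(Mul(-7, Pow(-1, 2)), 160) = Mul(Mul(-7, 1), 160) = Mul(-7, 160) = -1120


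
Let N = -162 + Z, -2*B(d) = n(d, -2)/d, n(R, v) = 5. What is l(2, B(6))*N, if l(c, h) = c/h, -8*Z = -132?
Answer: 3492/5 ≈ 698.40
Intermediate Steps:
Z = 33/2 (Z = -1/8*(-132) = 33/2 ≈ 16.500)
B(d) = -5/(2*d)
N = -291/2 (N = -162 + 33/2 = -291/2 ≈ -145.50)
l(2, B(6))*N = (2/((-5/2/6)))*(-291/2) = (2/((-5/2*1/6)))*(-291/2) = (2/(-5/12))*(-291/2) = (2*(-12/5))*(-291/2) = -24/5*(-291/2) = 3492/5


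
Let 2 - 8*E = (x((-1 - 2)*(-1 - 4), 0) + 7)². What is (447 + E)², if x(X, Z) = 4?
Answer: 11950849/64 ≈ 1.8673e+5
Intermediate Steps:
E = -119/8 (E = ¼ - (4 + 7)²/8 = ¼ - ⅛*11² = ¼ - ⅛*121 = ¼ - 121/8 = -119/8 ≈ -14.875)
(447 + E)² = (447 - 119/8)² = (3457/8)² = 11950849/64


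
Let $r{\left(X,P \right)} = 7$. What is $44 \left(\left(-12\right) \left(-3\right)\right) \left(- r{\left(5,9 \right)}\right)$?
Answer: $-11088$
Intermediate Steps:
$44 \left(\left(-12\right) \left(-3\right)\right) \left(- r{\left(5,9 \right)}\right) = 44 \left(\left(-12\right) \left(-3\right)\right) \left(\left(-1\right) 7\right) = 44 \cdot 36 \left(-7\right) = 1584 \left(-7\right) = -11088$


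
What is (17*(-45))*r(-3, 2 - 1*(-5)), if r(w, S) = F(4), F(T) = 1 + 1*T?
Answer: -3825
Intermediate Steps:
F(T) = 1 + T
r(w, S) = 5 (r(w, S) = 1 + 4 = 5)
(17*(-45))*r(-3, 2 - 1*(-5)) = (17*(-45))*5 = -765*5 = -3825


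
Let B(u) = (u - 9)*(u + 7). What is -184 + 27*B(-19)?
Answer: 8888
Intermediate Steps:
B(u) = (-9 + u)*(7 + u)
-184 + 27*B(-19) = -184 + 27*(-63 + (-19)**2 - 2*(-19)) = -184 + 27*(-63 + 361 + 38) = -184 + 27*336 = -184 + 9072 = 8888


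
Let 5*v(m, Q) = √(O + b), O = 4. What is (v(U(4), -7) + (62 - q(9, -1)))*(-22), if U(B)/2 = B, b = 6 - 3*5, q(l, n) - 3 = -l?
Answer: -1496 - 22*I*√5/5 ≈ -1496.0 - 9.8387*I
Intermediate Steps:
q(l, n) = 3 - l
b = -9 (b = 6 - 15 = -9)
U(B) = 2*B
v(m, Q) = I*√5/5 (v(m, Q) = √(4 - 9)/5 = √(-5)/5 = (I*√5)/5 = I*√5/5)
(v(U(4), -7) + (62 - q(9, -1)))*(-22) = (I*√5/5 + (62 - (3 - 1*9)))*(-22) = (I*√5/5 + (62 - (3 - 9)))*(-22) = (I*√5/5 + (62 - 1*(-6)))*(-22) = (I*√5/5 + (62 + 6))*(-22) = (I*√5/5 + 68)*(-22) = (68 + I*√5/5)*(-22) = -1496 - 22*I*√5/5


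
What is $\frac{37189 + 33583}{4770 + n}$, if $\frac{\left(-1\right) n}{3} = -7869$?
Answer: $\frac{70772}{28377} \approx 2.494$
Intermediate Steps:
$n = 23607$ ($n = \left(-3\right) \left(-7869\right) = 23607$)
$\frac{37189 + 33583}{4770 + n} = \frac{37189 + 33583}{4770 + 23607} = \frac{70772}{28377}$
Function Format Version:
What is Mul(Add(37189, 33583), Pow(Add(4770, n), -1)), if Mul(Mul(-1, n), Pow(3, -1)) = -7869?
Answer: Rational(70772, 28377) ≈ 2.4940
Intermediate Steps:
n = 23607 (n = Mul(-3, -7869) = 23607)
Mul(Add(37189, 33583), Pow(Add(4770, n), -1)) = Mul(Add(37189, 33583), Pow(Add(4770, 23607), -1)) = Mul(70772, Pow(28377, -1)) = Mul(70772, Rational(1, 28377)) = Rational(70772, 28377)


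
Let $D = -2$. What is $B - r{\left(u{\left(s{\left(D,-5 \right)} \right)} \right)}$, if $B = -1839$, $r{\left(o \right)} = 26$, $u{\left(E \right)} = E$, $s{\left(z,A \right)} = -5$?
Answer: $-1865$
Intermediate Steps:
$B - r{\left(u{\left(s{\left(D,-5 \right)} \right)} \right)} = -1839 - 26 = -1865$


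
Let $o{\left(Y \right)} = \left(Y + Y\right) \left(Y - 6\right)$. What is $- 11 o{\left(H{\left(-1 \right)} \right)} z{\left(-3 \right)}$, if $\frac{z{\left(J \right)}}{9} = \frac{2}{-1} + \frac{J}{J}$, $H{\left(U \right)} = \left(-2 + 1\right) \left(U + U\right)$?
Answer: $-1584$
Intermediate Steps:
$H{\left(U \right)} = - 2 U$
$o{\left(Y \right)} = 2 Y \left(-6 + Y\right)$
$z{\left(J \right)} = -9$ ($z{\left(J \right)} = 9 \left(\frac{2}{-1} + \frac{J}{J}\right) = 9 \left(2 \left(-1\right) + 1\right) = 9 \left(-2 + 1\right) = 9 \left(-1\right) = -9$)
$- 11 o{\left(H{\left(-1 \right)} \right)} z{\left(-3 \right)} = - 11 \cdot 2 \left(\left(-2\right) \left(-1\right)\right) \left(-6 - -2\right) \left(-9\right) = - 11 \cdot 2 \cdot 2 \left(-6 + 2\right) \left(-9\right) = - 11 \cdot 2 \cdot 2 \left(-4\right) \left(-9\right) = \left(-11\right) \left(-16\right) \left(-9\right) = 176 \left(-9\right) = -1584$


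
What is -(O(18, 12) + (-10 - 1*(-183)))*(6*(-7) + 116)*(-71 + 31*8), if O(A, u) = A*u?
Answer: -5095122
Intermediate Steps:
-(O(18, 12) + (-10 - 1*(-183)))*(6*(-7) + 116)*(-71 + 31*8) = -(18*12 + (-10 - 1*(-183)))*(6*(-7) + 116)*(-71 + 31*8) = -(216 + (-10 + 183))*(-42 + 116)*(-71 + 248) = -(216 + 173)*74*177 = -389*13098 = -1*5095122 = -5095122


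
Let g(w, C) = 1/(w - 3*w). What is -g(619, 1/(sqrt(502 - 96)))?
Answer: 1/1238 ≈ 0.00080775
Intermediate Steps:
g(w, C) = -1/(2*w) (g(w, C) = 1/(-2*w) = -1/(2*w))
-g(619, 1/(sqrt(502 - 96))) = -(-1)/(2*619) = -1*(-1/1238) = 1/1238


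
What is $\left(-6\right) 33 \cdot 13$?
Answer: $-2574$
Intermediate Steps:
$\left(-6\right) 33 \cdot 13 = \left(-198\right) 13 = -2574$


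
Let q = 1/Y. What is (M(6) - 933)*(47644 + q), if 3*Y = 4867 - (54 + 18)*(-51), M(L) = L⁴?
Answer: 147680059197/8539 ≈ 1.7295e+7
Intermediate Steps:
Y = 8539/3 (Y = (4867 - (54 + 18)*(-51))/3 = (4867 - 72*(-51))/3 = (4867 - 1*(-3672))/3 = (4867 + 3672)/3 = (⅓)*8539 = 8539/3 ≈ 2846.3)
q = 3/8539 (q = 1/(8539/3) = 3/8539 ≈ 0.00035133)
(M(6) - 933)*(47644 + q) = (6⁴ - 933)*(47644 + 3/8539) = (1296 - 933)*(406832119/8539) = 363*(406832119/8539) = 147680059197/8539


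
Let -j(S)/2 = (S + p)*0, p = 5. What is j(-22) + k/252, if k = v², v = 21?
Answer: 7/4 ≈ 1.7500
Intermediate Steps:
k = 441 (k = 21² = 441)
j(S) = 0 (j(S) = -2*(S + 5)*0 = -2*(5 + S)*0 = -2*0 = 0)
j(-22) + k/252 = 0 + 441/252 = 0 + (1/252)*441 = 0 + 7/4 = 7/4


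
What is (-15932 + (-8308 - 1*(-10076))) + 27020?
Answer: 12856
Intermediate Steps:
(-15932 + (-8308 - 1*(-10076))) + 27020 = (-15932 + (-8308 + 10076)) + 27020 = (-15932 + 1768) + 27020 = -14164 + 27020 = 12856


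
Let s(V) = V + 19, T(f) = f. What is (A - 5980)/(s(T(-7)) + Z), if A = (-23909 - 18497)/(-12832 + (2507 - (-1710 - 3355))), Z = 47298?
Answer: -5235399/41475100 ≈ -0.12623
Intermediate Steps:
s(V) = 19 + V
A = 21203/2630 (A = -42406/(-12832 + (2507 - 1*(-5065))) = -42406/(-12832 + (2507 + 5065)) = -42406/(-12832 + 7572) = -42406/(-5260) = -42406*(-1/5260) = 21203/2630 ≈ 8.0620)
(A - 5980)/(s(T(-7)) + Z) = (21203/2630 - 5980)/((19 - 7) + 47298) = -15706197/(2630*(12 + 47298)) = -15706197/2630/47310 = -15706197/2630*1/47310 = -5235399/41475100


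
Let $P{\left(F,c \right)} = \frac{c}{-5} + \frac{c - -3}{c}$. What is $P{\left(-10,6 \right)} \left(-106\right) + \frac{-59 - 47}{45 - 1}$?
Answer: $- \frac{3763}{110} \approx -34.209$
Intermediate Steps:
$P{\left(F,c \right)} = - \frac{c}{5} + \frac{3 + c}{c}$ ($P{\left(F,c \right)} = c \left(- \frac{1}{5}\right) + \frac{c + 3}{c} = - \frac{c}{5} + \frac{3 + c}{c}$)
$P{\left(-10,6 \right)} \left(-106\right) + \frac{-59 - 47}{45 - 1} = \left(1 + \frac{3}{6} - \frac{6}{5}\right) \left(-106\right) + \frac{-59 - 47}{45 - 1} = \left(1 + 3 \cdot \frac{1}{6} - \frac{6}{5}\right) \left(-106\right) + \frac{-59 - 47}{44} = \left(1 + \frac{1}{2} - \frac{6}{5}\right) \left(-106\right) + \left(-59 - 47\right) \frac{1}{44} = \frac{3}{10} \left(-106\right) - \frac{53}{22} = - \frac{159}{5} - \frac{53}{22} = - \frac{3763}{110}$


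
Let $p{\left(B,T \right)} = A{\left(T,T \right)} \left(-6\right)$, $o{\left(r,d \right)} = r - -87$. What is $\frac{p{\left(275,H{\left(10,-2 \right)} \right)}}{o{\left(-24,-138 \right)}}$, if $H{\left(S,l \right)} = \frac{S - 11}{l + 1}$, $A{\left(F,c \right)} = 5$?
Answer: $- \frac{10}{21} \approx -0.47619$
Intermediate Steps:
$o{\left(r,d \right)} = 87 + r$ ($o{\left(r,d \right)} = r + 87 = 87 + r$)
$H{\left(S,l \right)} = \frac{-11 + S}{1 + l}$
$p{\left(B,T \right)} = -30$ ($p{\left(B,T \right)} = 5 \left(-6\right) = -30$)
$\frac{p{\left(275,H{\left(10,-2 \right)} \right)}}{o{\left(-24,-138 \right)}} = - \frac{30}{87 - 24} = - \frac{30}{63} = \left(-30\right) \frac{1}{63} = - \frac{10}{21}$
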